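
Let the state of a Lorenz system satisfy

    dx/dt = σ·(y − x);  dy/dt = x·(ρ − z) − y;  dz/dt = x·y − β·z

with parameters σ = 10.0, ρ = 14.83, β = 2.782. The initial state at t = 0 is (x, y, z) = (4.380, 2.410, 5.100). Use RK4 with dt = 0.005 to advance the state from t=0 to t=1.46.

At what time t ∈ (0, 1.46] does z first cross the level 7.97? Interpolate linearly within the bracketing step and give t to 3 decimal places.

t=0.000: state=(4.380, 2.410, 5.100)
step 1 (dt=0.005): k1=(-19.700, 40.207, -3.632), k2=(-18.202, 39.667, -3.291), k3=(-18.253, 39.701, -3.289), k4=(-16.802, 39.191, -2.955); state += dt/6·(k1+2k2+2k3+k4)
t=0.005: state=(4.289, 2.608, 5.084)
t=0.010: state=(4.212, 2.802, 5.070)
t=0.015: state=(4.148, 2.992, 5.060)
continuing one RK4 step at a time; state shown every 10 steps (Δt=0.05):
t=0.050: state=(4.004, 4.245, 5.080)
t=0.100: state=(4.471, 6.000, 5.428)
t=0.150: state=(5.467, 7.871, 6.333)
t=0.195: state=(6.676, 9.596, 7.842)
next step: t=0.200: state=(6.823, 9.780, 8.058) — z has crossed 7.97
linear interpolation between t=0.195 (7.84169) and t=0.200 (8.05808) → t≈0.198

t = 0.198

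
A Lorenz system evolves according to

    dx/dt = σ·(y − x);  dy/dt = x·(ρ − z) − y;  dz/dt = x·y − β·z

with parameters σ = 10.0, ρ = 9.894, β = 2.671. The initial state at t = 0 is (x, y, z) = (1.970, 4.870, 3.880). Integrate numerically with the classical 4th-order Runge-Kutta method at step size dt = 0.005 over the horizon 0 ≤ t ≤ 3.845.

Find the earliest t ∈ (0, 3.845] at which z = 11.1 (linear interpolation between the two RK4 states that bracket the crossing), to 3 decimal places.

t = 0.342

t=0.000: state=(1.970, 4.870, 3.880)
step 1 (dt=0.005): k1=(29.000, 6.978, -0.770), k2=(28.449, 7.400, -0.376), k3=(28.474, 7.389, -0.383), k4=(27.946, 7.801, 0.007); state += dt/6·(k1+2k2+2k3+k4)
t=0.005: state=(2.112, 4.907, 3.878)
t=0.010: state=(2.250, 4.948, 3.880)
t=0.015: state=(2.382, 4.993, 3.886)
continuing one RK4 step at a time; state shown every 40 steps (Δt=0.2):
t=0.200: state=(6.042, 7.700, 6.690)
t=0.340: state=(7.439, 7.482, 11.056)
next step: t=0.345: state=(7.439, 7.399, 11.185) — z has crossed 11.1
linear interpolation between t=0.340 (11.05632) and t=0.345 (11.18458) → t≈0.342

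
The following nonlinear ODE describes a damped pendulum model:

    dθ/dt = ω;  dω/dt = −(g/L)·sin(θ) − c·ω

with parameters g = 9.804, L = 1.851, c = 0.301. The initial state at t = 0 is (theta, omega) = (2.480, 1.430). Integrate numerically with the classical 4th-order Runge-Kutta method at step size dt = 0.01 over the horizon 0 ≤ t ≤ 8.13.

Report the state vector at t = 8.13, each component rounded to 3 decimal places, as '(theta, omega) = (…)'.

t=0.000: state=(2.480, 1.430)
step 1 (dt=0.01): k1=(1.430, -3.685), k2=(1.412, -3.649), k3=(1.412, -3.649), k4=(1.394, -3.614); state += dt/6·(k1+2k2+2k3+k4)
t=0.010: state=(2.494, 1.394)
t=0.020: state=(2.508, 1.358)
t=0.030: state=(2.521, 1.323)
continuing one RK4 step at a time; state shown every 50 steps (Δt=0.5):
t=0.500: state=(2.851, 0.228)
t=1.000: state=(2.781, -0.520)
t=1.500: state=(2.245, -1.785)
t=2.000: state=(0.841, -3.792)
t=2.500: state=(-1.025, -2.932)
t=3.000: state=(-1.779, -0.125)
t=3.500: state=(-1.216, 2.314)
t=4.000: state=(0.266, 3.038)
t=4.500: state=(1.284, 0.793)
t=5.000: state=(1.044, -1.653)
t=5.500: state=(-0.113, -2.509)
t=6.000: state=(-0.993, -0.736)
t=6.500: state=(-0.798, 1.408)
t=7.000: state=(0.154, 1.989)
t=7.500: state=(0.812, 0.433)
t=8.000: state=(0.560, -1.311)
t=8.130: state=(0.372, -1.565)

(theta, omega) = (0.372, -1.565)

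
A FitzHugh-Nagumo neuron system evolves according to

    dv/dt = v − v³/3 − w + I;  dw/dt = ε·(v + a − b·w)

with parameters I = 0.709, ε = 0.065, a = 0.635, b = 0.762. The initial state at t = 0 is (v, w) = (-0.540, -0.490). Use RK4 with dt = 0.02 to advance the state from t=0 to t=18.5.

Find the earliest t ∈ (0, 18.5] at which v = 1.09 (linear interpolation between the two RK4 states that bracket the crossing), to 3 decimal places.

t = 1.296

t=0.000: state=(-0.540, -0.490)
step 1 (dt=0.02): k1=(0.711, 0.030), k2=(0.716, 0.031), k3=(0.716, 0.031), k4=(0.721, 0.031); state += dt/6·(k1+2k2+2k3+k4)
t=0.020: state=(-0.526, -0.489)
t=0.040: state=(-0.511, -0.489)
t=0.060: state=(-0.496, -0.488)
continuing one RK4 step at a time; state shown every 50 steps (Δt=1):
t=1.000: state=(0.574, -0.430)
t=1.280: state=(1.062, -0.398)
next step: t=1.300: state=(1.097, -0.395) — v has crossed 1.09
linear interpolation between t=1.280 (1.06165) and t=1.300 (1.09696) → t≈1.296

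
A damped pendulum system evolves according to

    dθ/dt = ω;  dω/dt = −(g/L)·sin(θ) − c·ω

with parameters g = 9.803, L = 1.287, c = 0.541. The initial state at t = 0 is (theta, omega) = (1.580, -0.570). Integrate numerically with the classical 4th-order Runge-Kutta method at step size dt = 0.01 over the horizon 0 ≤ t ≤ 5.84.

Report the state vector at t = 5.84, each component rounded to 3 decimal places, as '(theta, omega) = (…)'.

t=0.000: state=(1.580, -0.570)
step 1 (dt=0.01): k1=(-0.570, -7.308), k2=(-0.607, -7.289), k3=(-0.606, -7.289), k4=(-0.643, -7.269); state += dt/6·(k1+2k2+2k3+k4)
t=0.010: state=(1.574, -0.643)
t=0.020: state=(1.567, -0.715)
t=0.030: state=(1.560, -0.787)
continuing one RK4 step at a time; state shown every 20 steps (Δt=0.2):
t=0.200: state=(1.325, -1.945)
t=0.400: state=(0.822, -3.010)
t=0.600: state=(0.168, -3.375)
t=0.800: state=(-0.464, -2.799)
t=1.000: state=(-0.908, -1.578)
t=1.200: state=(-1.084, -0.187)
t=1.400: state=(-0.990, 1.090)
t=1.600: state=(-0.669, 2.051)
t=1.800: state=(-0.207, 2.451)
t=2.000: state=(0.264, 2.146)
t=2.200: state=(0.614, 1.293)
t=2.400: state=(0.766, 0.221)
t=2.600: state=(0.707, -0.789)
t=2.800: state=(0.469, -1.519)
t=3.000: state=(0.130, -1.790)
t=3.200: state=(-0.211, -1.537)
t=3.400: state=(-0.458, -0.889)
t=3.600: state=(-0.556, -0.078)
t=3.800: state=(-0.494, 0.668)
t=4.000: state=(-0.305, 1.169)
t=4.200: state=(-0.051, 1.304)
t=4.400: state=(0.191, 1.061)
t=4.600: state=(0.355, 0.549)
t=4.800: state=(0.404, -0.057)
t=5.000: state=(0.338, -0.585)
t=5.200: state=(0.184, -0.903)
t=5.400: state=(-0.005, -0.939)
t=5.600: state=(-0.173, -0.707)
t=5.800: state=(-0.276, -0.302)
t=5.840: state=(-0.286, -0.212)

(theta, omega) = (-0.286, -0.212)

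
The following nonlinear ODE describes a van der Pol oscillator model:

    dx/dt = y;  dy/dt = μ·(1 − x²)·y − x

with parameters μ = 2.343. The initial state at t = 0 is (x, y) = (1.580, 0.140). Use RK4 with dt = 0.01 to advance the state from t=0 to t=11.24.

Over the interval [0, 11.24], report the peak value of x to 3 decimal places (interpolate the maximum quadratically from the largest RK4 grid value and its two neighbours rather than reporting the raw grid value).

t=0.000: state=(1.580, 0.140)
step 1 (dt=0.01): k1=(0.140, -2.071), k2=(0.130, -2.036), k3=(0.130, -2.036), k4=(0.120, -2.002); state += dt/6·(k1+2k2+2k3+k4)
t=0.010: state=(1.581, 0.120)
t=0.020: state=(1.582, 0.100)
t=0.030: state=(1.583, 0.081)
continuing one RK4 step at a time; state shown every 50 steps (Δt=0.5):
t=0.500: state=(1.493, -0.360)
t=1.000: state=(1.262, -0.565)
t=1.500: state=(0.897, -0.962)
t=2.000: state=(0.127, -2.490)
t=2.500: state=(-1.657, -2.751)
t=3.000: state=(-2.008, 0.170)
t=3.500: state=(-1.878, 0.301)
t=4.000: state=(-1.716, 0.351)
t=4.500: state=(-1.523, 0.427)
t=5.000: state=(-1.277, 0.574)
t=5.500: state=(-0.913, 0.950)
t=6.000: state=(-0.161, 2.419)
t=6.500: state=(1.622, 2.920)
t=7.000: state=(2.011, -0.160)
t=7.500: state=(1.883, -0.299)
t=8.000: state=(1.722, -0.349)
t=8.500: state=(1.530, -0.424)
t=9.000: state=(1.287, -0.567)
t=9.500: state=(0.929, -0.929)
t=10.000: state=(0.200, -2.328)
t=10.500: state=(-1.572, -3.127)
t=11.000: state=(-2.014, 0.144)
t=11.240: state=(-1.962, 0.261)
largest grid value and its neighbours: x(6.870)=2.02160, x(6.880)=2.02177, x(6.890)=2.02173
parabola through these three points peaks at t≈6.883 with x≈2.02178

max x = 2.022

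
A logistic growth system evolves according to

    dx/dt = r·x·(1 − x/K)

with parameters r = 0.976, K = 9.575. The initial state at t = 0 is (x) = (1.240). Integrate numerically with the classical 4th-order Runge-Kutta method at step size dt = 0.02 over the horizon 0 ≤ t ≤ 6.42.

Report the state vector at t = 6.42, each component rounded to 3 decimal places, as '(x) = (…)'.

t=0.000: state=(1.240)
step 1 (dt=0.02): k1=(1.054), k2=(1.061), k3=(1.061), k4=(1.069); state += dt/6·(k1+2k2+2k3+k4)
t=0.020: state=(1.261)
t=0.040: state=(1.283)
t=0.060: state=(1.305)
continuing one RK4 step at a time; state shown every 25 steps (Δt=0.5):
t=0.500: state=(1.868)
t=1.000: state=(2.710)
t=1.500: state=(3.748)
t=2.000: state=(4.899)
t=2.500: state=(6.038)
t=3.000: state=(7.042)
t=3.500: state=(7.843)
t=4.000: state=(8.432)
t=4.500: state=(8.840)
t=5.000: state=(9.110)
t=5.500: state=(9.284)
t=6.000: state=(9.394)
t=6.420: state=(9.454)

(x) = (9.454)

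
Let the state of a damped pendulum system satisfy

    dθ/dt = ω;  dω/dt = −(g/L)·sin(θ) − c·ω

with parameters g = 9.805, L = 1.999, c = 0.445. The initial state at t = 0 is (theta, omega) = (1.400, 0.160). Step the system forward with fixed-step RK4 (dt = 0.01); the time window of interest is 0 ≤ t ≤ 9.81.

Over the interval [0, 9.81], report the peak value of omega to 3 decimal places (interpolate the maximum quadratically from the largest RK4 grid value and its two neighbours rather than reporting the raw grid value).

t=0.000: state=(1.400, 0.160)
step 1 (dt=0.01): k1=(0.160, -4.905), k2=(0.135, -4.895), k3=(0.136, -4.894), k4=(0.111, -4.884); state += dt/6·(k1+2k2+2k3+k4)
t=0.010: state=(1.401, 0.111)
t=0.020: state=(1.402, 0.062)
t=0.030: state=(1.403, 0.014)
continuing one RK4 step at a time; state shown every 50 steps (Δt=0.5):
t=0.500: state=(0.921, -1.929)
t=1.000: state=(-0.230, -2.229)
t=1.500: state=(-0.939, -0.440)
t=2.000: state=(-0.680, 1.336)
t=2.500: state=(0.145, 1.628)
t=3.000: state=(0.667, 0.316)
t=3.500: state=(0.461, -1.015)
t=4.000: state=(-0.141, -1.144)
t=4.500: state=(-0.486, -0.139)
t=5.000: state=(-0.295, 0.797)
t=5.500: state=(0.145, 0.781)
t=6.000: state=(0.355, 0.004)
t=6.500: state=(0.176, -0.622)
t=7.000: state=(-0.140, -0.515)
t=7.500: state=(-0.255, 0.077)
t=8.000: state=(-0.097, 0.476)
t=8.500: state=(0.126, 0.326)
t=9.000: state=(0.179, -0.116)
t=9.500: state=(0.045, -0.355)
t=9.810: state=(-0.060, -0.296)
largest grid value and its neighbours: omega(2.310)=1.75754, omega(2.320)=1.75816, omega(2.330)=1.75792
parabola through these three points peaks at t≈2.322 with omega≈1.75818

max omega = 1.758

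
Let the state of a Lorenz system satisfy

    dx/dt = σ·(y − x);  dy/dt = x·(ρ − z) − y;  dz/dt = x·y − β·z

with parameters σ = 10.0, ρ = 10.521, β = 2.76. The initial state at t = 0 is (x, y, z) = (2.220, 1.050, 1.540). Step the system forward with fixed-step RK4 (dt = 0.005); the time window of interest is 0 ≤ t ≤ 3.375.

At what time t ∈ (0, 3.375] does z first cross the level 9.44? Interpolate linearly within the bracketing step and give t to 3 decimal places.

t = 0.443

t=0.000: state=(2.220, 1.050, 1.540)
step 1 (dt=0.005): k1=(-11.700, 18.888, -1.919), k2=(-10.935, 18.588, -1.833), k3=(-10.962, 18.606, -1.834), k4=(-10.222, 18.322, -1.750); state += dt/6·(k1+2k2+2k3+k4)
t=0.005: state=(2.165, 1.143, 1.531)
t=0.010: state=(2.118, 1.233, 1.522)
t=0.015: state=(2.077, 1.321, 1.515)
continuing one RK4 step at a time; state shown every 40 steps (Δt=0.2):
t=0.200: state=(3.123, 4.562, 1.965)
t=0.400: state=(7.218, 9.406, 7.250)
t=0.440: state=(8.008, 9.710, 9.272)
next step: t=0.445: state=(8.091, 9.707, 9.533) — z has crossed 9.44
linear interpolation between t=0.440 (9.27191) and t=0.445 (9.53296) → t≈0.443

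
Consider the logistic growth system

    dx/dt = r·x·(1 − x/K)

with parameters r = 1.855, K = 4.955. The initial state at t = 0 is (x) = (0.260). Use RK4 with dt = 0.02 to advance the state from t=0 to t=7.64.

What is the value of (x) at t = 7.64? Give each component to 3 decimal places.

t=0.000: state=(0.260)
step 1 (dt=0.02): k1=(0.457), k2=(0.465), k3=(0.465), k4=(0.472); state += dt/6·(k1+2k2+2k3+k4)
t=0.020: state=(0.269)
t=0.040: state=(0.279)
t=0.060: state=(0.289)
continuing one RK4 step at a time; state shown every 25 steps (Δt=0.5):
t=0.500: state=(0.609)
t=1.000: state=(1.295)
t=1.500: state=(2.340)
t=2.000: state=(3.436)
t=2.500: state=(4.218)
t=3.000: state=(4.635)
t=3.500: state=(4.823)
t=4.000: state=(4.902)
t=4.500: state=(4.934)
t=5.000: state=(4.947)
t=5.500: state=(4.952)
t=6.000: state=(4.954)
t=6.500: state=(4.954)
t=7.000: state=(4.955)
t=7.500: state=(4.955)
t=7.640: state=(4.955)

(x) = (4.955)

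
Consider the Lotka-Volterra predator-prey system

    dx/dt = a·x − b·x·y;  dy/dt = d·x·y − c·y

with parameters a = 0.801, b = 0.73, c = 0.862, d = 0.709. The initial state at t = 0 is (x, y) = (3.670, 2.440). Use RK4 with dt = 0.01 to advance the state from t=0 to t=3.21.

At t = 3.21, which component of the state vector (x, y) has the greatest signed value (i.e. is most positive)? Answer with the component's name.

largest component: y

t=0.000: state=(3.670, 2.440)
step 1 (dt=0.01): k1=(-3.597, 4.246), k2=(-3.636, 4.251), k3=(-3.636, 4.251), k4=(-3.674, 4.256); state += dt/6·(k1+2k2+2k3+k4)
t=0.010: state=(3.634, 2.483)
t=0.020: state=(3.597, 2.525)
t=0.030: state=(3.559, 2.568)
continuing one RK4 step at a time; state shown every 20 steps (Δt=0.2):
t=0.200: state=(2.837, 3.264)
t=0.400: state=(1.972, 3.859)
t=0.600: state=(1.290, 4.081)
t=0.800: state=(0.838, 3.985)
t=1.000: state=(0.560, 3.697)
t=1.200: state=(0.394, 3.326)
t=1.400: state=(0.293, 2.937)
t=1.600: state=(0.230, 2.565)
t=1.800: state=(0.190, 2.223)
t=2.000: state=(0.165, 1.919)
t=2.200: state=(0.149, 1.651)
t=2.400: state=(0.140, 1.418)
t=2.600: state=(0.136, 1.217)
t=2.800: state=(0.135, 1.044)
t=3.000: state=(0.138, 0.896)
t=3.200: state=(0.143, 0.769)
t=3.210: state=(0.144, 0.764)
compare at T: x=0.144, y=0.764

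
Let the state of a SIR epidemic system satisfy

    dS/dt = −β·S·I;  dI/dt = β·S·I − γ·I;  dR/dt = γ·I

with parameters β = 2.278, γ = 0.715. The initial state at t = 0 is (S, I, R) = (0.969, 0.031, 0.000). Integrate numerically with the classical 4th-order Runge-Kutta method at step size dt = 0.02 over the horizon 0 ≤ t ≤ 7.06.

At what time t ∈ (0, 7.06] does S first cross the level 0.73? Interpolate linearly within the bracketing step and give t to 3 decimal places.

t = 1.375

t=0.000: state=(0.969, 0.031, 0.000)
step 1 (dt=0.02): k1=(-0.068, 0.046, 0.022), k2=(-0.069, 0.047, 0.022), k3=(-0.069, 0.047, 0.023), k4=(-0.070, 0.048, 0.023); state += dt/6·(k1+2k2+2k3+k4)
t=0.020: state=(0.968, 0.032, 0.000)
t=0.040: state=(0.966, 0.033, 0.001)
t=0.060: state=(0.965, 0.034, 0.001)
continuing one RK4 step at a time; state shown every 25 steps (Δt=0.5):
t=0.500: state=(0.920, 0.064, 0.016)
t=1.000: state=(0.830, 0.121, 0.049)
t=1.360: state=(0.734, 0.179, 0.087)
next step: t=1.380: state=(0.728, 0.182, 0.090) — S has crossed 0.73
linear interpolation between t=1.360 (0.73449) and t=1.380 (0.72848) → t≈1.375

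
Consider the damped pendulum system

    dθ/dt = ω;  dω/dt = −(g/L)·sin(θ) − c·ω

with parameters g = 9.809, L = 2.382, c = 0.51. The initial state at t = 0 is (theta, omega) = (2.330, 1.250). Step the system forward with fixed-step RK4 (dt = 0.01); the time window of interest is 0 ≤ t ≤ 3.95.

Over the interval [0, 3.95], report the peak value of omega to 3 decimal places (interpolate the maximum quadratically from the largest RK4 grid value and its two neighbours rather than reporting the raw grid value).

max omega = 2.041

t=0.000: state=(2.330, 1.250)
step 1 (dt=0.01): k1=(1.250, -3.625), k2=(1.232, -3.598), k3=(1.232, -3.598), k4=(1.214, -3.571); state += dt/6·(k1+2k2+2k3+k4)
t=0.010: state=(2.342, 1.214)
t=0.020: state=(2.354, 1.179)
t=0.030: state=(2.366, 1.144)
continuing one RK4 step at a time; state shown every 20 steps (Δt=0.2):
t=0.200: state=(2.514, 0.621)
t=0.400: state=(2.587, 0.130)
t=0.600: state=(2.570, -0.296)
t=0.800: state=(2.469, -0.719)
t=1.000: state=(2.280, -1.188)
t=1.200: state=(1.989, -1.730)
t=1.400: state=(1.584, -2.320)
t=1.600: state=(1.065, -2.847)
t=1.800: state=(0.464, -3.104)
t=2.000: state=(-0.147, -2.919)
t=2.200: state=(-0.676, -2.316)
t=2.400: state=(-1.058, -1.490)
t=2.600: state=(-1.269, -0.623)
t=2.800: state=(-1.311, 0.193)
t=3.000: state=(-1.198, 0.921)
t=3.200: state=(-0.951, 1.521)
t=3.400: state=(-0.603, 1.922)
t=3.600: state=(-0.201, 2.038)
t=3.800: state=(0.191, 1.839)
t=3.950: state=(0.445, 1.515)
largest grid value and its neighbours: omega(3.560)=2.04052, omega(3.570)=2.04121, omega(3.580)=2.04108
parabola through these three points peaks at t≈3.573 with omega≈2.04125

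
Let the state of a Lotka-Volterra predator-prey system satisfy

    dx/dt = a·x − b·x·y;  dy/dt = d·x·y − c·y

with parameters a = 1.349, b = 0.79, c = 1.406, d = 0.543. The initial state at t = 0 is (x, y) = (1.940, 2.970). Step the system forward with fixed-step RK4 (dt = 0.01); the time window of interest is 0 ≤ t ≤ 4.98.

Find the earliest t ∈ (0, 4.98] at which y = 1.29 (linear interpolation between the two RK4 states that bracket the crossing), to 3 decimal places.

t = 1.284

t=0.000: state=(1.940, 2.970)
step 1 (dt=0.01): k1=(-1.935, -1.047), k2=(-1.917, -1.061), k3=(-1.917, -1.061), k4=(-1.900, -1.074); state += dt/6·(k1+2k2+2k3+k4)
t=0.010: state=(1.921, 2.959)
t=0.020: state=(1.902, 2.949)
t=0.030: state=(1.884, 2.937)
continuing one RK4 step at a time; state shown every 20 steps (Δt=0.2):
t=0.200: state=(1.620, 2.717)
t=0.400: state=(1.414, 2.416)
t=0.600: state=(1.295, 2.111)
t=0.800: state=(1.243, 1.828)
t=1.000: state=(1.244, 1.579)
t=1.200: state=(1.292, 1.367)
t=1.280: state=(1.323, 1.293)
next step: t=1.290: state=(1.328, 1.284) — y has crossed 1.29
linear interpolation between t=1.280 (1.29332) and t=1.290 (1.28448) → t≈1.284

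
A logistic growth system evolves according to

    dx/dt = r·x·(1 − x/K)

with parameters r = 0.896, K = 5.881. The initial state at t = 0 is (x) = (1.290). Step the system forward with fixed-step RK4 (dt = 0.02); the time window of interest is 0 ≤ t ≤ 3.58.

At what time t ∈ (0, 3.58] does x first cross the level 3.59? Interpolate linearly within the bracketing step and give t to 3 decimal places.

t=0.000: state=(1.290)
step 1 (dt=0.02): k1=(0.902), k2=(0.907), k3=(0.907), k4=(0.911); state += dt/6·(k1+2k2+2k3+k4)
t=0.020: state=(1.308)
t=0.040: state=(1.326)
t=0.060: state=(1.345)
continuing one RK4 step at a time; state shown every 10 steps (Δt=0.2):
t=0.200: state=(1.479)
t=0.400: state=(1.687)
t=0.600: state=(1.910)
t=0.800: state=(2.148)
t=1.000: state=(2.398)
t=1.200: state=(2.656)
t=1.400: state=(2.918)
t=1.600: state=(3.181)
t=1.800: state=(3.440)
t=1.900: state=(3.567)
next step: t=1.920: state=(3.592) — x has crossed 3.59
linear interpolation between t=1.900 (3.56728) and t=1.920 (3.59238) → t≈1.918

t = 1.918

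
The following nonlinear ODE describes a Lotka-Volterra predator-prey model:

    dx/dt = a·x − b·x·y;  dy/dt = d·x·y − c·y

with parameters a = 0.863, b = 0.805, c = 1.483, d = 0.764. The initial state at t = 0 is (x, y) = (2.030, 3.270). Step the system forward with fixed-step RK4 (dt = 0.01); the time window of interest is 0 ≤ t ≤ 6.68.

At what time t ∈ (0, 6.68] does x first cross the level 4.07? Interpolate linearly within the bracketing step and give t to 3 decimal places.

t = 4.937

t=0.000: state=(2.030, 3.270)
step 1 (dt=0.01): k1=(-3.592, 0.222), k2=(-3.562, 0.177), k3=(-3.562, 0.178), k4=(-3.532, 0.133); state += dt/6·(k1+2k2+2k3+k4)
t=0.010: state=(1.994, 3.272)
t=0.020: state=(1.959, 3.273)
t=0.030: state=(1.925, 3.273)
continuing one RK4 step at a time; state shown every 25 steps (Δt=0.25):
t=0.250: state=(1.319, 3.090)
t=0.500: state=(0.918, 2.630)
t=0.750: state=(0.707, 2.115)
t=1.000: state=(0.601, 1.652)
t=1.250: state=(0.556, 1.273)
t=1.500: state=(0.551, 0.976)
t=1.750: state=(0.576, 0.750)
t=2.000: state=(0.625, 0.580)
t=2.250: state=(0.700, 0.454)
t=2.500: state=(0.800, 0.362)
t=2.750: state=(0.930, 0.294)
t=3.000: state=(1.093, 0.246)
t=3.250: state=(1.295, 0.213)
t=3.500: state=(1.543, 0.193)
t=3.750: state=(1.843, 0.184)
t=4.000: state=(2.204, 0.187)
t=4.250: state=(2.630, 0.204)
t=4.500: state=(3.121, 0.244)
t=4.750: state=(3.661, 0.321)
t=4.930: state=(4.055, 0.418)
next step: t=4.940: state=(4.077, 0.425) — x has crossed 4.07
linear interpolation between t=4.930 (4.05527) and t=4.940 (4.07655) → t≈4.937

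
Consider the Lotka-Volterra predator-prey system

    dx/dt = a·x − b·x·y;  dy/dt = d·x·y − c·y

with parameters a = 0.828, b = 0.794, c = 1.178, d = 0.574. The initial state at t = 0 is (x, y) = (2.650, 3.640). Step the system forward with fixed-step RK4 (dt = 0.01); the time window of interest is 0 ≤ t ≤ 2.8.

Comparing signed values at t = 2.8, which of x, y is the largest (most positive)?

largest component: x

t=0.000: state=(2.650, 3.640)
step 1 (dt=0.01): k1=(-5.465, 1.249), k2=(-5.421, 1.194), k3=(-5.421, 1.194), k4=(-5.378, 1.139); state += dt/6·(k1+2k2+2k3+k4)
t=0.010: state=(2.596, 3.652)
t=0.020: state=(2.542, 3.663)
t=0.030: state=(2.490, 3.673)
continuing one RK4 step at a time; state shown every 10 steps (Δt=0.1):
t=0.100: state=(2.149, 3.712)
t=0.200: state=(1.739, 3.687)
t=0.300: state=(1.415, 3.586)
t=0.400: state=(1.163, 3.432)
t=0.500: state=(0.969, 3.242)
t=0.600: state=(0.820, 3.033)
t=0.700: state=(0.707, 2.816)
t=0.800: state=(0.619, 2.600)
t=0.900: state=(0.552, 2.390)
t=1.000: state=(0.500, 2.189)
t=1.100: state=(0.460, 2.000)
t=1.200: state=(0.429, 1.824)
t=1.300: state=(0.406, 1.660)
t=1.400: state=(0.389, 1.510)
t=1.500: state=(0.377, 1.372)
t=1.600: state=(0.369, 1.246)
t=1.700: state=(0.365, 1.131)
t=1.800: state=(0.364, 1.026)
t=1.900: state=(0.366, 0.932)
t=2.000: state=(0.370, 0.846)
t=2.100: state=(0.377, 0.768)
t=2.200: state=(0.387, 0.698)
t=2.300: state=(0.398, 0.634)
t=2.400: state=(0.412, 0.577)
t=2.500: state=(0.429, 0.526)
t=2.600: state=(0.448, 0.479)
t=2.700: state=(0.469, 0.437)
t=2.800: state=(0.493, 0.399)
compare at T: x=0.493, y=0.399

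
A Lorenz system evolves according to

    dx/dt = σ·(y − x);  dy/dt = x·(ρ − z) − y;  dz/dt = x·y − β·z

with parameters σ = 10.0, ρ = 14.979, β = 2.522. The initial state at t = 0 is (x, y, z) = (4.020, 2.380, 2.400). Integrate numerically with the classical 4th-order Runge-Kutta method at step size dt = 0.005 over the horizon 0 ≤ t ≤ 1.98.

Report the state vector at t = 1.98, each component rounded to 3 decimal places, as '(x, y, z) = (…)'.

(x, y, z) = (0.982, 0.747, 10.487)

t=0.000: state=(4.020, 2.380, 2.400)
step 1 (dt=0.005): k1=(-16.400, 48.188, 3.515), k2=(-14.785, 47.516, 3.874), k3=(-14.842, 47.565, 3.876), k4=(-13.280, 46.940, 4.228); state += dt/6·(k1+2k2+2k3+k4)
t=0.005: state=(3.946, 2.618, 2.419)
t=0.010: state=(3.887, 2.850, 2.442)
t=0.015: state=(3.842, 3.077, 2.469)
continuing one RK4 step at a time; state shown every 20 steps (Δt=0.1):
t=0.100: state=(4.606, 6.782, 3.550)
t=0.200: state=(7.755, 11.583, 7.887)
t=0.300: state=(11.003, 12.670, 17.073)
t=0.400: state=(9.705, 5.713, 22.328)
t=0.500: state=(5.059, 0.755, 19.232)
t=0.600: state=(1.930, -0.058, 15.006)
t=0.700: state=(0.728, 0.116, 11.661)
t=0.800: state=(0.423, 0.336, 9.072)
t=0.900: state=(0.455, 0.584, 7.067)
t=1.000: state=(0.673, 0.988, 5.530)
t=1.100: state=(1.122, 1.736, 4.404)
t=1.200: state=(1.986, 3.155, 3.755)
t=1.300: state=(3.606, 5.760, 4.015)
t=1.400: state=(6.402, 9.808, 6.612)
t=1.500: state=(9.848, 12.687, 13.717)
t=1.600: state=(10.479, 8.469, 21.059)
t=1.700: state=(6.756, 2.337, 20.374)
t=1.800: state=(3.105, 0.477, 16.332)
t=1.900: state=(1.414, 0.490, 12.769)
t=1.980: state=(0.982, 0.747, 10.487)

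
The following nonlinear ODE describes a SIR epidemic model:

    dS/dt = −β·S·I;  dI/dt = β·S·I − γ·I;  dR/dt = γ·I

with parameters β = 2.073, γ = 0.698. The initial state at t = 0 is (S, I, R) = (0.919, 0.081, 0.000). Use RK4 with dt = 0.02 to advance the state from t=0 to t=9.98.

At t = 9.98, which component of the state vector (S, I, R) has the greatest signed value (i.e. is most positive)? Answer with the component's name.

t=0.000: state=(0.919, 0.081, 0.000)
step 1 (dt=0.02): k1=(-0.154, 0.098, 0.057), k2=(-0.156, 0.099, 0.057), k3=(-0.156, 0.099, 0.057), k4=(-0.158, 0.100, 0.058); state += dt/6·(k1+2k2+2k3+k4)
t=0.020: state=(0.916, 0.083, 0.001)
t=0.040: state=(0.913, 0.085, 0.002)
t=0.060: state=(0.909, 0.087, 0.004)
continuing one RK4 step at a time; state shown every 25 steps (Δt=0.5):
t=0.500: state=(0.821, 0.141, 0.038)
t=1.000: state=(0.682, 0.218, 0.101)
t=1.500: state=(0.524, 0.287, 0.189)
t=2.000: state=(0.381, 0.323, 0.297)
t=2.500: state=(0.272, 0.318, 0.410)
t=3.000: state=(0.199, 0.286, 0.516)
t=3.500: state=(0.151, 0.241, 0.608)
t=4.000: state=(0.121, 0.196, 0.684)
t=4.500: state=(0.101, 0.155, 0.745)
t=5.000: state=(0.087, 0.120, 0.793)
t=5.500: state=(0.078, 0.092, 0.829)
t=6.000: state=(0.072, 0.070, 0.858)
t=6.500: state=(0.068, 0.053, 0.879)
t=7.000: state=(0.064, 0.040, 0.895)
t=7.500: state=(0.062, 0.030, 0.908)
t=8.000: state=(0.060, 0.023, 0.917)
t=8.500: state=(0.059, 0.017, 0.924)
t=9.000: state=(0.058, 0.013, 0.929)
t=9.500: state=(0.058, 0.010, 0.933)
t=9.980: state=(0.057, 0.007, 0.936)
compare at T: S=0.057, I=0.007, R=0.936

largest component: R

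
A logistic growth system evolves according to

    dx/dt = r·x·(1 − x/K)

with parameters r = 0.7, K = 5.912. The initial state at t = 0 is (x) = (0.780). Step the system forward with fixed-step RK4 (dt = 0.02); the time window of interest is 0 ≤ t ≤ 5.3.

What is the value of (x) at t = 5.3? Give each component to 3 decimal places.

t=0.000: state=(0.780)
step 1 (dt=0.02): k1=(0.474), k2=(0.476), k3=(0.476), k4=(0.479); state += dt/6·(k1+2k2+2k3+k4)
t=0.020: state=(0.790)
t=0.040: state=(0.799)
t=0.060: state=(0.809)
continuing one RK4 step at a time; state shown every 10 steps (Δt=0.2):
t=0.200: state=(0.880)
t=0.400: state=(0.990)
t=0.600: state=(1.111)
t=0.800: state=(1.242)
t=1.000: state=(1.385)
t=1.200: state=(1.539)
t=1.400: state=(1.704)
t=1.600: state=(1.879)
t=1.800: state=(2.063)
t=2.000: state=(2.254)
t=2.200: state=(2.453)
t=2.400: state=(2.656)
t=2.600: state=(2.862)
t=2.800: state=(3.068)
t=3.000: state=(3.274)
t=3.200: state=(3.477)
t=3.400: state=(3.674)
t=3.600: state=(3.866)
t=3.800: state=(4.049)
t=4.000: state=(4.223)
t=4.200: state=(4.386)
t=4.400: state=(4.539)
t=4.600: state=(4.681)
t=4.800: state=(4.812)
t=5.000: state=(4.932)
t=5.200: state=(5.041)
t=5.300: state=(5.092)

(x) = (5.092)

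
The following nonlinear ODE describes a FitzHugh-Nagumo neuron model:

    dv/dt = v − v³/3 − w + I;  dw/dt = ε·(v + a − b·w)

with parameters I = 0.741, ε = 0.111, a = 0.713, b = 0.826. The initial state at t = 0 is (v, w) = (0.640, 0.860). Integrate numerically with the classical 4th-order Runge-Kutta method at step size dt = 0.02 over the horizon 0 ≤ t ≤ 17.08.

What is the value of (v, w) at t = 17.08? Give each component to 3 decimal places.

(v, w) = (-1.518, 0.301)

t=0.000: state=(0.640, 0.860)
step 1 (dt=0.02): k1=(0.434, 0.071), k2=(0.435, 0.072), k3=(0.435, 0.072), k4=(0.437, 0.072); state += dt/6·(k1+2k2+2k3+k4)
t=0.020: state=(0.649, 0.861)
t=0.040: state=(0.657, 0.863)
t=0.060: state=(0.666, 0.864)
continuing one RK4 step at a time; state shown every 50 steps (Δt=1):
t=1.000: state=(1.113, 0.954)
t=2.000: state=(1.406, 1.082)
t=3.000: state=(1.443, 1.216)
t=4.000: state=(1.378, 1.335)
t=5.000: state=(1.278, 1.434)
t=6.000: state=(1.157, 1.514)
t=7.000: state=(1.010, 1.572)
t=8.000: state=(0.818, 1.607)
t=9.000: state=(0.516, 1.614)
t=10.000: state=(-0.105, 1.574)
t=11.000: state=(-1.366, 1.436)
t=12.000: state=(-1.902, 1.201)
t=13.000: state=(-1.869, 0.971)
t=14.000: state=(-1.786, 0.768)
t=15.000: state=(-1.699, 0.591)
t=16.000: state=(-1.613, 0.439)
t=17.000: state=(-1.525, 0.310)
t=17.080: state=(-1.518, 0.301)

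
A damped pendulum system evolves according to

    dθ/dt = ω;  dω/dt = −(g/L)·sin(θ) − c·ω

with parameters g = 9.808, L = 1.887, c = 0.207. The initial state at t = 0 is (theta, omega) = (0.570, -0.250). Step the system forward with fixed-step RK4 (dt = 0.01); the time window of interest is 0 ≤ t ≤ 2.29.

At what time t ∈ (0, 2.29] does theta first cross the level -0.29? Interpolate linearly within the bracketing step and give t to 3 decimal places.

t=0.000: state=(0.570, -0.250)
step 1 (dt=0.01): k1=(-0.250, -2.753), k2=(-0.264, -2.745), k3=(-0.264, -2.744), k4=(-0.277, -2.736); state += dt/6·(k1+2k2+2k3+k4)
t=0.010: state=(0.567, -0.277)
t=0.020: state=(0.564, -0.305)
t=0.030: state=(0.561, -0.332)
continuing one RK4 step at a time; state shown every 10 steps (Δt=0.1):
t=0.100: state=(0.532, -0.515)
t=0.200: state=(0.468, -0.752)
t=0.300: state=(0.383, -0.949)
t=0.400: state=(0.280, -1.097)
t=0.500: state=(0.165, -1.189)
t=0.600: state=(0.044, -1.218)
t=0.700: state=(-0.077, -1.184)
t=0.800: state=(-0.191, -1.091)
t=0.890: state=(-0.283, -0.962)
next step: t=0.900: state=(-0.293, -0.945) — theta has crossed -0.29
linear interpolation between t=0.890 (-0.28348) and t=0.900 (-0.29301) → t≈0.897

t = 0.897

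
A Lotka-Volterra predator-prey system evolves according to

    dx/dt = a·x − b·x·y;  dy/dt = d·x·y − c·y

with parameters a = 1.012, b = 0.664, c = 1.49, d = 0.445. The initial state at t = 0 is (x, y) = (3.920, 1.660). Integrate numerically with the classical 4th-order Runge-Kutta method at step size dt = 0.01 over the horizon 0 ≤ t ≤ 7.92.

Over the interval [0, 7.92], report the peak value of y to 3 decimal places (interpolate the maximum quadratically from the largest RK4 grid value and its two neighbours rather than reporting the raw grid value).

max y = 1.875

t=0.000: state=(3.920, 1.660)
step 1 (dt=0.01): k1=(-0.354, 0.422), k2=(-0.359, 0.422), k3=(-0.359, 0.422), k4=(-0.364, 0.421); state += dt/6·(k1+2k2+2k3+k4)
t=0.010: state=(3.916, 1.664)
t=0.020: state=(3.913, 1.668)
t=0.030: state=(3.909, 1.673)
continuing one RK4 step at a time; state shown every 50 steps (Δt=0.5):
t=0.500: state=(3.632, 1.832)
t=1.000: state=(3.244, 1.869)
t=1.500: state=(2.936, 1.760)
t=2.000: state=(2.797, 1.576)
t=2.500: state=(2.835, 1.395)
t=3.000: state=(3.028, 1.269)
t=3.500: state=(3.331, 1.220)
t=4.000: state=(3.668, 1.262)
t=4.500: state=(3.922, 1.398)
t=5.000: state=(3.957, 1.603)
t=5.500: state=(3.726, 1.797)
t=6.000: state=(3.346, 1.875)
t=6.500: state=(3.003, 1.800)
t=7.000: state=(2.816, 1.627)
t=7.500: state=(2.809, 1.440)
t=7.920: state=(2.929, 1.314)
largest grid value and its neighbours: y(5.990)=1.87512, y(6.000)=1.87513, y(6.010)=1.87508
parabola through these three points peaks at t≈5.997 with y≈1.87514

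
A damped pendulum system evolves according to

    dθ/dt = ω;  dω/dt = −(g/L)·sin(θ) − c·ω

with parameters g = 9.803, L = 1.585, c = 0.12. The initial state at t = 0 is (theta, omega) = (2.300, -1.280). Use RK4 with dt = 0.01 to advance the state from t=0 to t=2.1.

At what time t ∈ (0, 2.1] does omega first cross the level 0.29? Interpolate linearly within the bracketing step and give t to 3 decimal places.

t=0.000: state=(2.300, -1.280)
step 1 (dt=0.01): k1=(-1.280, -4.458), k2=(-1.302, -4.482), k3=(-1.302, -4.483), k4=(-1.325, -4.506); state += dt/6·(k1+2k2+2k3+k4)
t=0.010: state=(2.287, -1.325)
t=0.020: state=(2.274, -1.370)
t=0.030: state=(2.260, -1.416)
continuing one RK4 step at a time; state shown every 10 steps (Δt=0.1):
t=0.100: state=(2.149, -1.751)
t=0.200: state=(1.948, -2.274)
t=0.300: state=(1.693, -2.840)
t=0.400: state=(1.380, -3.418)
t=0.500: state=(1.011, -3.947)
t=0.600: state=(0.595, -4.340)
t=0.700: state=(0.150, -4.511)
t=0.800: state=(-0.298, -4.411)
t=0.900: state=(-0.724, -4.058)
t=1.000: state=(-1.104, -3.524)
t=1.100: state=(-1.425, -2.897)
t=1.200: state=(-1.683, -2.250)
t=1.300: state=(-1.876, -1.623)
t=1.400: state=(-2.009, -1.032)
t=1.500: state=(-2.084, -0.475)
t=1.600: state=(-2.104, 0.062)
t=1.640: state=(-2.098, 0.274)
next step: t=1.650: state=(-2.095, 0.328) — omega has crossed 0.29
linear interpolation between t=1.640 (0.27436) and t=1.650 (0.32751) → t≈1.643

t = 1.643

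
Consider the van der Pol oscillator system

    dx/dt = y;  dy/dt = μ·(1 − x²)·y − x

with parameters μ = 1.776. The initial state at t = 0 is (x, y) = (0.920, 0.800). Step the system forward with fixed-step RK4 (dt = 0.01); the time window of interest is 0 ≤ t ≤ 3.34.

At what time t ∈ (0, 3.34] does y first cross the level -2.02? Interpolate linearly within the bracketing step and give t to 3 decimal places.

t = 2.012

t=0.000: state=(0.920, 0.800)
step 1 (dt=0.01): k1=(0.800, -0.702), k2=(0.796, -0.717), k3=(0.796, -0.717), k4=(0.793, -0.732); state += dt/6·(k1+2k2+2k3+k4)
t=0.010: state=(0.928, 0.793)
t=0.020: state=(0.936, 0.785)
t=0.030: state=(0.944, 0.778)
continuing one RK4 step at a time; state shown every 20 steps (Δt=0.2):
t=0.200: state=(1.062, 0.605)
t=0.400: state=(1.158, 0.343)
t=0.600: state=(1.199, 0.078)
t=0.800: state=(1.191, -0.156)
t=1.000: state=(1.139, -0.357)
t=1.200: state=(1.049, -0.544)
t=1.400: state=(0.920, -0.749)
t=1.600: state=(0.746, -1.010)
t=1.800: state=(0.508, -1.391)
t=2.000: state=(0.176, -1.977)
t=2.010: state=(0.156, -2.014)
next step: t=2.020: state=(0.135, -2.050) — y has crossed -2.02
linear interpolation between t=2.010 (-2.01359) and t=2.020 (-2.05036) → t≈2.012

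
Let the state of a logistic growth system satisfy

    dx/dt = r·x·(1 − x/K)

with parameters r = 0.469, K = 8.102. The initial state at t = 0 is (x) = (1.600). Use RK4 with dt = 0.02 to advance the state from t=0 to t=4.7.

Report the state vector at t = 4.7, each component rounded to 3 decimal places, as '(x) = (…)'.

t=0.000: state=(1.600)
step 1 (dt=0.02): k1=(0.602), k2=(0.604), k3=(0.604), k4=(0.606); state += dt/6·(k1+2k2+2k3+k4)
t=0.020: state=(1.612)
t=0.040: state=(1.624)
t=0.060: state=(1.636)
continuing one RK4 step at a time; state shown every 10 steps (Δt=0.2):
t=0.200: state=(1.724)
t=0.400: state=(1.855)
t=0.600: state=(1.992)
t=0.800: state=(2.136)
t=1.000: state=(2.287)
t=1.200: state=(2.444)
t=1.400: state=(2.607)
t=1.600: state=(2.776)
t=1.800: state=(2.949)
t=2.000: state=(3.127)
t=2.200: state=(3.309)
t=2.400: state=(3.494)
t=2.600: state=(3.682)
t=2.800: state=(3.871)
t=3.000: state=(4.061)
t=3.200: state=(4.251)
t=3.400: state=(4.440)
t=3.600: state=(4.627)
t=3.800: state=(4.812)
t=4.000: state=(4.993)
t=4.200: state=(5.171)
t=4.400: state=(5.344)
t=4.600: state=(5.512)
t=4.700: state=(5.594)

(x) = (5.594)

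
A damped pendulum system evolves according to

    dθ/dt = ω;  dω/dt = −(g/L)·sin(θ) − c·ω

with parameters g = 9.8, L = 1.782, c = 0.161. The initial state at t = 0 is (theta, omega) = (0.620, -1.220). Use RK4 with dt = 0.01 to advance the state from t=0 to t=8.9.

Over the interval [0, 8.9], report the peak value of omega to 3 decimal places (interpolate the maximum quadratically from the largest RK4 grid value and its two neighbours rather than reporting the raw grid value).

max omega = 1.609

t=0.000: state=(0.620, -1.220)
step 1 (dt=0.01): k1=(-1.220, -2.999), k2=(-1.235, -2.969), k3=(-1.235, -2.969), k4=(-1.250, -2.939); state += dt/6·(k1+2k2+2k3+k4)
t=0.010: state=(0.608, -1.250)
t=0.020: state=(0.595, -1.279)
t=0.030: state=(0.582, -1.307)
continuing one RK4 step at a time; state shown every 50 steps (Δt=0.5):
t=0.500: state=(-0.203, -1.694)
t=1.000: state=(-0.734, -0.234)
t=1.500: state=(-0.417, 1.356)
t=2.000: state=(0.342, 1.332)
t=2.500: state=(0.656, -0.181)
t=3.000: state=(0.215, -1.385)
t=3.500: state=(-0.437, -0.927)
t=4.000: state=(-0.542, 0.529)
t=4.500: state=(-0.027, 1.293)
t=5.000: state=(0.479, 0.513)
t=5.500: state=(0.400, -0.779)
t=6.000: state=(-0.131, -1.095)
t=6.500: state=(-0.469, -0.124)
t=7.000: state=(-0.245, 0.911)
t=7.500: state=(0.245, 0.821)
t=8.000: state=(0.413, -0.207)
t=8.500: state=(0.093, -0.921)
t=8.900: state=(-0.251, -0.674)
largest grid value and its neighbours: omega(1.730)=1.60837, omega(1.740)=1.60908, omega(1.750)=1.60891
parabola through these three points peaks at t≈1.743 with omega≈1.60913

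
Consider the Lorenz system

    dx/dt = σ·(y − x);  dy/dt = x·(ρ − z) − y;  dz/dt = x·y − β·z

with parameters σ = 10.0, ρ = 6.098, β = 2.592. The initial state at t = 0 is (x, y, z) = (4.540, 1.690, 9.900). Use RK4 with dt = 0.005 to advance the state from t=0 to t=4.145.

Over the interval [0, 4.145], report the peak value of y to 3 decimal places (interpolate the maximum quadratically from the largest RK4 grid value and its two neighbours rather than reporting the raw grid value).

max y = 5.485

t=0.000: state=(4.540, 1.690, 9.900)
step 1 (dt=0.005): k1=(-28.500, -18.951, -17.988), k2=(-28.261, -18.432, -18.204), k3=(-28.254, -18.433, -18.196), k4=(-28.009, -17.922, -18.397); state += dt/6·(k1+2k2+2k3+k4)
t=0.005: state=(4.399, 1.598, 9.809)
t=0.010: state=(4.260, 1.511, 9.716)
t=0.015: state=(4.124, 1.429, 9.622)
continuing one RK4 step at a time; state shown every 40 steps (Δt=0.2):
t=0.200: state=(1.122, 0.397, 6.200)
t=0.400: state=(0.521, 0.467, 3.736)
t=0.600: state=(0.590, 0.690, 2.273)
t=0.800: state=(0.912, 1.141, 1.461)
t=1.000: state=(1.561, 1.998, 1.177)
t=1.200: state=(2.723, 3.452, 1.638)
t=1.400: state=(4.339, 5.126, 3.476)
t=1.600: state=(5.233, 5.197, 6.238)
t=1.800: state=(4.294, 3.578, 7.011)
t=2.000: state=(3.075, 2.657, 5.855)
t=2.200: state=(2.658, 2.634, 4.613)
t=2.400: state=(2.872, 3.088, 3.965)
t=2.600: state=(3.432, 3.750, 4.064)
t=2.800: state=(4.001, 4.212, 4.793)
t=3.000: state=(4.161, 4.102, 5.564)
t=3.200: state=(3.852, 3.642, 5.734)
t=3.400: state=(3.471, 3.327, 5.371)
t=3.600: state=(3.320, 3.313, 4.930)
t=3.800: state=(3.414, 3.504, 4.719)
t=4.000: state=(3.626, 3.733, 4.810)
t=4.145: state=(3.757, 3.826, 4.998)
largest grid value and its neighbours: y(1.500)=5.48365, y(1.505)=5.48512, y(1.510)=5.48488
parabola through these three points peaks at t≈1.507 with y≈5.48523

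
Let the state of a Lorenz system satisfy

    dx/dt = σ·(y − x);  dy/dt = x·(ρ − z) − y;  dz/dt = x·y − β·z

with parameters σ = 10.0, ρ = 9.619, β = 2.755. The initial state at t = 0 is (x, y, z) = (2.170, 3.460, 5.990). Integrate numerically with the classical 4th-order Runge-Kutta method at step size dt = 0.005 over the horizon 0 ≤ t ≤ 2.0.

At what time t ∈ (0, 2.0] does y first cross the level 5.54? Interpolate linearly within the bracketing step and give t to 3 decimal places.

t = 0.229

t=0.000: state=(2.170, 3.460, 5.990)
step 1 (dt=0.005): k1=(12.900, 4.415, -8.994), k2=(12.688, 4.570, -8.796), k3=(12.697, 4.567, -8.799), k4=(12.493, 4.721, -8.602); state += dt/6·(k1+2k2+2k3+k4)
t=0.005: state=(2.233, 3.483, 5.946)
t=0.010: state=(2.295, 3.507, 5.904)
t=0.015: state=(2.355, 3.533, 5.864)
continuing one RK4 step at a time; state shown every 20 steps (Δt=0.1):
t=0.100: state=(3.220, 4.164, 5.462)
t=0.200: state=(4.193, 5.216, 5.682)
t=0.225: state=(4.452, 5.498, 5.864)
next step: t=0.230: state=(4.504, 5.554, 5.906) — y has crossed 5.54
linear interpolation between t=0.225 (5.49794) and t=0.230 (5.55392) → t≈0.229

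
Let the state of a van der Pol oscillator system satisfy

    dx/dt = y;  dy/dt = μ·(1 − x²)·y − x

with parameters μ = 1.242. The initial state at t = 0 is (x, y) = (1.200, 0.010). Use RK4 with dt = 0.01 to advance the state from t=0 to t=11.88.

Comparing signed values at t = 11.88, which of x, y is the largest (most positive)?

t=0.000: state=(1.200, 0.010)
step 1 (dt=0.01): k1=(0.010, -1.205), k2=(0.004, -1.202), k3=(0.004, -1.202), k4=(-0.002, -1.199); state += dt/6·(k1+2k2+2k3+k4)
t=0.010: state=(1.200, -0.002)
t=0.020: state=(1.200, -0.014)
t=0.030: state=(1.200, -0.026)
continuing one RK4 step at a time; state shown every 50 steps (Δt=0.5):
t=0.500: state=(1.067, -0.521)
t=1.000: state=(0.676, -1.078)
t=1.500: state=(-0.085, -2.064)
t=2.000: state=(-1.307, -2.317)
t=2.500: state=(-1.917, -0.231)
t=3.000: state=(-1.825, 0.431)
t=3.500: state=(-1.551, 0.650)
t=4.000: state=(-1.165, 0.923)
t=4.500: state=(-0.575, 1.528)
t=5.000: state=(0.484, 2.767)
t=5.500: state=(1.760, 1.553)
t=6.000: state=(2.000, -0.180)
t=6.500: state=(1.808, -0.513)
t=7.000: state=(1.509, -0.691)
t=7.500: state=(1.099, -0.985)
t=8.000: state=(0.460, -1.674)
t=8.500: state=(-0.691, -2.896)
t=9.000: state=(-1.860, -1.143)
t=9.500: state=(-1.985, 0.266)
t=10.000: state=(-1.771, 0.538)
t=10.500: state=(-1.458, 0.722)
t=11.000: state=(-1.026, 1.050)
t=11.500: state=(-0.335, 1.833)
t=11.880: state=(0.552, 2.820)
compare at T: x=0.552, y=2.820

largest component: y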